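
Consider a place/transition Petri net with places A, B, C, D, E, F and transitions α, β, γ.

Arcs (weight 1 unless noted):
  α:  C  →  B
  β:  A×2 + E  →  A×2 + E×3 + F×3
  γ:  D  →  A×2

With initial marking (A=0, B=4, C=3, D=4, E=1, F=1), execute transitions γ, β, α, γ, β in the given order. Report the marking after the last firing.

(A=4, B=5, C=2, D=2, E=5, F=7)

step 1: fire γ:  (A=0, B=4, C=3, D=4, E=1, F=1) → (A=2, B=4, C=3, D=3, E=1, F=1)
step 2: fire β:  (A=2, B=4, C=3, D=3, E=1, F=1) → (A=2, B=4, C=3, D=3, E=3, F=4)
step 3: fire α:  (A=2, B=4, C=3, D=3, E=3, F=4) → (A=2, B=5, C=2, D=3, E=3, F=4)
step 4: fire γ:  (A=2, B=5, C=2, D=3, E=3, F=4) → (A=4, B=5, C=2, D=2, E=3, F=4)
step 5: fire β:  (A=4, B=5, C=2, D=2, E=3, F=4) → (A=4, B=5, C=2, D=2, E=5, F=7)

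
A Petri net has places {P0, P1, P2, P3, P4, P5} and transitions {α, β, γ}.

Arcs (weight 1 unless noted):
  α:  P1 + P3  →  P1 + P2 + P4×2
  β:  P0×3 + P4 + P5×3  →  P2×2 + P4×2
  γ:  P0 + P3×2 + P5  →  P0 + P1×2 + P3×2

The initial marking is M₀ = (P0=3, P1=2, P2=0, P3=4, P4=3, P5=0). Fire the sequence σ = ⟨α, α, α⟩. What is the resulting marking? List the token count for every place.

(P0=3, P1=2, P2=3, P3=1, P4=9, P5=0)

step 1: fire α:  (P0=3, P1=2, P2=0, P3=4, P4=3, P5=0) → (P0=3, P1=2, P2=1, P3=3, P4=5, P5=0)
step 2: fire α:  (P0=3, P1=2, P2=1, P3=3, P4=5, P5=0) → (P0=3, P1=2, P2=2, P3=2, P4=7, P5=0)
step 3: fire α:  (P0=3, P1=2, P2=2, P3=2, P4=7, P5=0) → (P0=3, P1=2, P2=3, P3=1, P4=9, P5=0)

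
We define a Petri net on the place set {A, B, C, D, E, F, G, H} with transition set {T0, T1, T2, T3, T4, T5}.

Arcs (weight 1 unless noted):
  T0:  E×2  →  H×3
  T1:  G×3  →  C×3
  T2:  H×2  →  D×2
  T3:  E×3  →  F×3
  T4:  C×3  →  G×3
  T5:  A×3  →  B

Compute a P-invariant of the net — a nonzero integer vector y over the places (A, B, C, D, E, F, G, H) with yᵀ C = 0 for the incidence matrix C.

y = (A:1, B:3, C:0, D:0, E:0, F:0, G:0, H:0)

Incidence matrix C (rows=places, cols=transitions):
       T0   T1   T2   T3   T4   T5
    A   0    0    0    0    0   -3
    B   0    0    0    0    0    1
    C   0    3    0    0   -3    0
    D   0    0    2    0    0    0
    E  -2    0    0   -3    0    0
    F   0    0    0    3    0    0
    G   0   -3    0    0    3    0
    H   3    0   -2    0    0    0

Candidate y = [1, 3, 0, 0, 0, 0, 0, 0]; check y·C column-wise:
  col T0: 1·0 + 3·0 + 0·-2 + 0·3 = 0
  col T1: 1·0 + 3·0 + 0·3 + 0·-3 = 0
  col T2: 1·0 + 3·0 + 0·2 + 0·-2 = 0
  col T3: 1·0 + 3·0 + 0·-3 + 0·3 = 0
  col T4: 1·0 + 3·0 + 0·-3 + 0·3 = 0
  col T5: 1·-3 + 3·1 = 0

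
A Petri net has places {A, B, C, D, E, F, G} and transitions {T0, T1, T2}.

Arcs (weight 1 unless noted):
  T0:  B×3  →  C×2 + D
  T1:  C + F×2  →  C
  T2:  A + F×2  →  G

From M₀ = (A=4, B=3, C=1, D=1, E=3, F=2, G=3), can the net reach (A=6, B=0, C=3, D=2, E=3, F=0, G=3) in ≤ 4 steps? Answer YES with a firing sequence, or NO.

NO — not reachable within 4 firings

depth 0: 1 marking
depth 1: 4 markings reached so far
depth 2: 6 markings reached so far
depth 3: 6 markings reached so far
(frontier empty at depth 3; search complete)
target is not among the 6 markings reachable within 4 steps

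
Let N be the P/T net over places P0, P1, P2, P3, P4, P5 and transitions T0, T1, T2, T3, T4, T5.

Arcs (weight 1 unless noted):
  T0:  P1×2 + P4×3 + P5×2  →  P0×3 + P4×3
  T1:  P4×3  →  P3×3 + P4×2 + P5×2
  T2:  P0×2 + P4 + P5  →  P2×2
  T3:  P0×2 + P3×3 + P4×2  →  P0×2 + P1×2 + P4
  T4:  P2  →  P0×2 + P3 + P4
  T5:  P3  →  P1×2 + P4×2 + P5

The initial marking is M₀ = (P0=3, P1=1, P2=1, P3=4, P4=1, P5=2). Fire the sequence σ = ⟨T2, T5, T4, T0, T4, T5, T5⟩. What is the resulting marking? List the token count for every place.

(P0=8, P1=5, P2=1, P3=3, P4=8, P5=2)

step 1: fire T2:  (P0=3, P1=1, P2=1, P3=4, P4=1, P5=2) → (P0=1, P1=1, P2=3, P3=4, P4=0, P5=1)
step 2: fire T5:  (P0=1, P1=1, P2=3, P3=4, P4=0, P5=1) → (P0=1, P1=3, P2=3, P3=3, P4=2, P5=2)
step 3: fire T4:  (P0=1, P1=3, P2=3, P3=3, P4=2, P5=2) → (P0=3, P1=3, P2=2, P3=4, P4=3, P5=2)
step 4: fire T0:  (P0=3, P1=3, P2=2, P3=4, P4=3, P5=2) → (P0=6, P1=1, P2=2, P3=4, P4=3, P5=0)
step 5: fire T4:  (P0=6, P1=1, P2=2, P3=4, P4=3, P5=0) → (P0=8, P1=1, P2=1, P3=5, P4=4, P5=0)
step 6: fire T5:  (P0=8, P1=1, P2=1, P3=5, P4=4, P5=0) → (P0=8, P1=3, P2=1, P3=4, P4=6, P5=1)
step 7: fire T5:  (P0=8, P1=3, P2=1, P3=4, P4=6, P5=1) → (P0=8, P1=5, P2=1, P3=3, P4=8, P5=2)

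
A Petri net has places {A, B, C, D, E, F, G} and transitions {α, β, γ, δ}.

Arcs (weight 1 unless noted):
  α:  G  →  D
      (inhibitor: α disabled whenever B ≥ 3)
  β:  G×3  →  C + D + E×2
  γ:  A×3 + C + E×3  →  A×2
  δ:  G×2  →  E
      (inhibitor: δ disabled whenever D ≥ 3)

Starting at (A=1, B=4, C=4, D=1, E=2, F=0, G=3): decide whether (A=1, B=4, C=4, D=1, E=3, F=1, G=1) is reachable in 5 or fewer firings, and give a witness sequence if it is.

depth 0: 1 marking
depth 1: 3 markings reached so far
depth 2: 3 markings reached so far
(frontier empty at depth 2; search complete)
target is not among the 3 markings reachable within 5 steps

NO — not reachable within 5 firings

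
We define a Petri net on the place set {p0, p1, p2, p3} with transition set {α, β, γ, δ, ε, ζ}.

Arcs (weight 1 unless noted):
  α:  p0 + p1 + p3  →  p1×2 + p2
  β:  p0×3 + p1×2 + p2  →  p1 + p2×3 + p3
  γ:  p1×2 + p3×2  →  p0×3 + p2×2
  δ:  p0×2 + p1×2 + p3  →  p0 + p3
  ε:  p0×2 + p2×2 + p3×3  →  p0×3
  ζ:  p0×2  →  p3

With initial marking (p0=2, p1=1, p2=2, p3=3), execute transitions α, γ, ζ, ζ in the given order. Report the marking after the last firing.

step 1: fire α:  (p0=2, p1=1, p2=2, p3=3) → (p0=1, p1=2, p2=3, p3=2)
step 2: fire γ:  (p0=1, p1=2, p2=3, p3=2) → (p0=4, p1=0, p2=5, p3=0)
step 3: fire ζ:  (p0=4, p1=0, p2=5, p3=0) → (p0=2, p1=0, p2=5, p3=1)
step 4: fire ζ:  (p0=2, p1=0, p2=5, p3=1) → (p0=0, p1=0, p2=5, p3=2)

(p0=0, p1=0, p2=5, p3=2)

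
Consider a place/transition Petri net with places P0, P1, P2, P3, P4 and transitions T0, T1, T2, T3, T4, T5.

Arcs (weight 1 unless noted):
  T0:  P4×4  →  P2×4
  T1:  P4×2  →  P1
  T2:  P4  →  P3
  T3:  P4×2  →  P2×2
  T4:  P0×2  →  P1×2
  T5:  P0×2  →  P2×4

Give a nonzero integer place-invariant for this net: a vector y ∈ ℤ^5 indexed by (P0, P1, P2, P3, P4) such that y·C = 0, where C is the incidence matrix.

Incidence matrix C (rows=places, cols=transitions):
       T0   T1   T2   T3   T4   T5
   P0   0    0    0    0   -2   -2
   P1   0    1    0    0    2    0
   P2   4    0    0    2    0    4
   P3   0    0    1    0    0    0
   P4  -4   -2   -1   -2    0    0

Candidate y = [2, 2, 1, 1, 1]; check y·C column-wise:
  col T0: 2·0 + 2·0 + 1·4 + 1·0 + 1·-4 = 0
  col T1: 2·0 + 2·1 + 1·0 + 1·0 + 1·-2 = 0
  col T2: 2·0 + 2·0 + 1·0 + 1·1 + 1·-1 = 0
  col T3: 2·0 + 2·0 + 1·2 + 1·0 + 1·-2 = 0
  col T4: 2·-2 + 2·2 + 1·0 + 1·0 + 1·0 = 0
  col T5: 2·-2 + 2·0 + 1·4 + 1·0 + 1·0 = 0

y = (P0:2, P1:2, P2:1, P3:1, P4:1)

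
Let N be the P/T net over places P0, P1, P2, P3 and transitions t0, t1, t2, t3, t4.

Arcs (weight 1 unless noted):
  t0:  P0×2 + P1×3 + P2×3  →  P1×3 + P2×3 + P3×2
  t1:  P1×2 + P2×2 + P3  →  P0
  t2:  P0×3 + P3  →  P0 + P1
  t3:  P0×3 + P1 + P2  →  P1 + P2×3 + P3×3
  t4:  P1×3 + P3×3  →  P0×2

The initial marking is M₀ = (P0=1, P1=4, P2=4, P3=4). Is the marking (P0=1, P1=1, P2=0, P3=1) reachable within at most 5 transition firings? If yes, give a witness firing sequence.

YES — reachable via ⟨t1, t1, t2⟩ (3 firings)

step 1: fire t1:  (P0=1, P1=4, P2=4, P3=4) → (P0=2, P1=2, P2=2, P3=3)
step 2: fire t1:  (P0=2, P1=2, P2=2, P3=3) → (P0=3, P1=0, P2=0, P3=2)
step 3: fire t2:  (P0=3, P1=0, P2=0, P3=2) → (P0=1, P1=1, P2=0, P3=1)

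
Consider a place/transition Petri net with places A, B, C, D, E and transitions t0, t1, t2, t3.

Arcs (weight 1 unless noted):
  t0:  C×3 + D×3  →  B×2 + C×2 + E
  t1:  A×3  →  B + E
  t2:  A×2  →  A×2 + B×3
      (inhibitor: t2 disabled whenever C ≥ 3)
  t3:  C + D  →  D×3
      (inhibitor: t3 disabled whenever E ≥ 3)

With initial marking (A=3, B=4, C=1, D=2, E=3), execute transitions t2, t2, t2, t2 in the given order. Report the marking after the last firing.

step 1: fire t2:  (A=3, B=4, C=1, D=2, E=3) → (A=3, B=7, C=1, D=2, E=3)
step 2: fire t2:  (A=3, B=7, C=1, D=2, E=3) → (A=3, B=10, C=1, D=2, E=3)
step 3: fire t2:  (A=3, B=10, C=1, D=2, E=3) → (A=3, B=13, C=1, D=2, E=3)
step 4: fire t2:  (A=3, B=13, C=1, D=2, E=3) → (A=3, B=16, C=1, D=2, E=3)

(A=3, B=16, C=1, D=2, E=3)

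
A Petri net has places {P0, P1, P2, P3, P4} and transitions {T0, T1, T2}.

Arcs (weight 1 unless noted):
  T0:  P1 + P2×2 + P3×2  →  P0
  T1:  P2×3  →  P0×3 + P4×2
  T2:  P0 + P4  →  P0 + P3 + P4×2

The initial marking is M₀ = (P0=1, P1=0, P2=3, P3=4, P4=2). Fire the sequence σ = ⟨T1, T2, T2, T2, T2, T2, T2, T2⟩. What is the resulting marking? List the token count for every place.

step 1: fire T1:  (P0=1, P1=0, P2=3, P3=4, P4=2) → (P0=4, P1=0, P2=0, P3=4, P4=4)
step 2: fire T2:  (P0=4, P1=0, P2=0, P3=4, P4=4) → (P0=4, P1=0, P2=0, P3=5, P4=5)
step 3: fire T2:  (P0=4, P1=0, P2=0, P3=5, P4=5) → (P0=4, P1=0, P2=0, P3=6, P4=6)
step 4: fire T2:  (P0=4, P1=0, P2=0, P3=6, P4=6) → (P0=4, P1=0, P2=0, P3=7, P4=7)
step 5: fire T2:  (P0=4, P1=0, P2=0, P3=7, P4=7) → (P0=4, P1=0, P2=0, P3=8, P4=8)
step 6: fire T2:  (P0=4, P1=0, P2=0, P3=8, P4=8) → (P0=4, P1=0, P2=0, P3=9, P4=9)
step 7: fire T2:  (P0=4, P1=0, P2=0, P3=9, P4=9) → (P0=4, P1=0, P2=0, P3=10, P4=10)
step 8: fire T2:  (P0=4, P1=0, P2=0, P3=10, P4=10) → (P0=4, P1=0, P2=0, P3=11, P4=11)

(P0=4, P1=0, P2=0, P3=11, P4=11)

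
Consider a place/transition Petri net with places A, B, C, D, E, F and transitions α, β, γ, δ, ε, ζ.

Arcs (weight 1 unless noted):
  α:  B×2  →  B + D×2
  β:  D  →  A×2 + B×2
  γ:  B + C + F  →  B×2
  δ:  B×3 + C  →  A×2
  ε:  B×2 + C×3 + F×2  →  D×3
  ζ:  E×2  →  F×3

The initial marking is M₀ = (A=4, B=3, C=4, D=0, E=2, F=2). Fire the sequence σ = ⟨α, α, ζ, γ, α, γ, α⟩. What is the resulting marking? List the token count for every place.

(A=4, B=1, C=2, D=8, E=0, F=3)

step 1: fire α:  (A=4, B=3, C=4, D=0, E=2, F=2) → (A=4, B=2, C=4, D=2, E=2, F=2)
step 2: fire α:  (A=4, B=2, C=4, D=2, E=2, F=2) → (A=4, B=1, C=4, D=4, E=2, F=2)
step 3: fire ζ:  (A=4, B=1, C=4, D=4, E=2, F=2) → (A=4, B=1, C=4, D=4, E=0, F=5)
step 4: fire γ:  (A=4, B=1, C=4, D=4, E=0, F=5) → (A=4, B=2, C=3, D=4, E=0, F=4)
step 5: fire α:  (A=4, B=2, C=3, D=4, E=0, F=4) → (A=4, B=1, C=3, D=6, E=0, F=4)
step 6: fire γ:  (A=4, B=1, C=3, D=6, E=0, F=4) → (A=4, B=2, C=2, D=6, E=0, F=3)
step 7: fire α:  (A=4, B=2, C=2, D=6, E=0, F=3) → (A=4, B=1, C=2, D=8, E=0, F=3)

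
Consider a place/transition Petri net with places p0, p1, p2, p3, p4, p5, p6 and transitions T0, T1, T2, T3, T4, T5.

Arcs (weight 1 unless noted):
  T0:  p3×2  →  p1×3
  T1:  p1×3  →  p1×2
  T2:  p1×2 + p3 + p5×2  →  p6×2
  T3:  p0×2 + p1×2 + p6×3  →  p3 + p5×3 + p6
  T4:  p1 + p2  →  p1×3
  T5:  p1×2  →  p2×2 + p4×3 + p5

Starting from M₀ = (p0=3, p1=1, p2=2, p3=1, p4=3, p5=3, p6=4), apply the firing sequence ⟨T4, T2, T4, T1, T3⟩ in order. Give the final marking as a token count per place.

(p0=1, p1=0, p2=0, p3=1, p4=3, p5=4, p6=4)

step 1: fire T4:  (p0=3, p1=1, p2=2, p3=1, p4=3, p5=3, p6=4) → (p0=3, p1=3, p2=1, p3=1, p4=3, p5=3, p6=4)
step 2: fire T2:  (p0=3, p1=3, p2=1, p3=1, p4=3, p5=3, p6=4) → (p0=3, p1=1, p2=1, p3=0, p4=3, p5=1, p6=6)
step 3: fire T4:  (p0=3, p1=1, p2=1, p3=0, p4=3, p5=1, p6=6) → (p0=3, p1=3, p2=0, p3=0, p4=3, p5=1, p6=6)
step 4: fire T1:  (p0=3, p1=3, p2=0, p3=0, p4=3, p5=1, p6=6) → (p0=3, p1=2, p2=0, p3=0, p4=3, p5=1, p6=6)
step 5: fire T3:  (p0=3, p1=2, p2=0, p3=0, p4=3, p5=1, p6=6) → (p0=1, p1=0, p2=0, p3=1, p4=3, p5=4, p6=4)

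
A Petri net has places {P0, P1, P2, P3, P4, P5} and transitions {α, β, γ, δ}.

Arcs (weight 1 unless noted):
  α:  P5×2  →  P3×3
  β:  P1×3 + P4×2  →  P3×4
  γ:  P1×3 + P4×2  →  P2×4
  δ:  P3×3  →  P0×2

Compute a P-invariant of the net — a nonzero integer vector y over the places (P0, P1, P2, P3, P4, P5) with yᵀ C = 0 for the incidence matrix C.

y = (P0:0, P1:2, P2:0, P3:0, P4:-3, P5:0)

Incidence matrix C (rows=places, cols=transitions):
        α    β    γ    δ
   P0   0    0    0    2
   P1   0   -3   -3    0
   P2   0    0    4    0
   P3   3    4    0   -3
   P4   0   -2   -2    0
   P5  -2    0    0    0

Candidate y = [0, 2, 0, 0, -3, 0]; check y·C column-wise:
  col α: 2·0 + 0·3 + -3·0 + 0·-2 = 0
  col β: 2·-3 + 0·4 + -3·-2 = 0
  col γ: 2·-3 + 0·4 + -3·-2 = 0
  col δ: 0·2 + 2·0 + 0·-3 + -3·0 = 0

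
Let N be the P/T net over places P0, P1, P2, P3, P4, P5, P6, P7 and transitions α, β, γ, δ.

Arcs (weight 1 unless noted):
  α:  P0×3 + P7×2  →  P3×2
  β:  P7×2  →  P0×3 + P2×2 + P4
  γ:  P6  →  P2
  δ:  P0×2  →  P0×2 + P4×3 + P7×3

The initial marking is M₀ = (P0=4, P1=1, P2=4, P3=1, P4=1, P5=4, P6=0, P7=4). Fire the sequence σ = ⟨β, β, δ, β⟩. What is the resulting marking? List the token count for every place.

(P0=13, P1=1, P2=10, P3=1, P4=7, P5=4, P6=0, P7=1)

step 1: fire β:  (P0=4, P1=1, P2=4, P3=1, P4=1, P5=4, P6=0, P7=4) → (P0=7, P1=1, P2=6, P3=1, P4=2, P5=4, P6=0, P7=2)
step 2: fire β:  (P0=7, P1=1, P2=6, P3=1, P4=2, P5=4, P6=0, P7=2) → (P0=10, P1=1, P2=8, P3=1, P4=3, P5=4, P6=0, P7=0)
step 3: fire δ:  (P0=10, P1=1, P2=8, P3=1, P4=3, P5=4, P6=0, P7=0) → (P0=10, P1=1, P2=8, P3=1, P4=6, P5=4, P6=0, P7=3)
step 4: fire β:  (P0=10, P1=1, P2=8, P3=1, P4=6, P5=4, P6=0, P7=3) → (P0=13, P1=1, P2=10, P3=1, P4=7, P5=4, P6=0, P7=1)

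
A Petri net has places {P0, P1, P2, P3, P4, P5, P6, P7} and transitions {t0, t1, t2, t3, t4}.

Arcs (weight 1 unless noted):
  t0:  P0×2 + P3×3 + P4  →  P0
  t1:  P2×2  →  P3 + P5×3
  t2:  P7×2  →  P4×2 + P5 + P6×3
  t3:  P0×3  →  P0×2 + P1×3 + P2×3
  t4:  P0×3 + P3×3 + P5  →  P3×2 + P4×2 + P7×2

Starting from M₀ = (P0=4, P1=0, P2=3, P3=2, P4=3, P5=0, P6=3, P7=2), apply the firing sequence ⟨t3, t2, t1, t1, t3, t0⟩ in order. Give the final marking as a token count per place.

(P0=1, P1=6, P2=5, P3=1, P4=4, P5=7, P6=6, P7=0)

step 1: fire t3:  (P0=4, P1=0, P2=3, P3=2, P4=3, P5=0, P6=3, P7=2) → (P0=3, P1=3, P2=6, P3=2, P4=3, P5=0, P6=3, P7=2)
step 2: fire t2:  (P0=3, P1=3, P2=6, P3=2, P4=3, P5=0, P6=3, P7=2) → (P0=3, P1=3, P2=6, P3=2, P4=5, P5=1, P6=6, P7=0)
step 3: fire t1:  (P0=3, P1=3, P2=6, P3=2, P4=5, P5=1, P6=6, P7=0) → (P0=3, P1=3, P2=4, P3=3, P4=5, P5=4, P6=6, P7=0)
step 4: fire t1:  (P0=3, P1=3, P2=4, P3=3, P4=5, P5=4, P6=6, P7=0) → (P0=3, P1=3, P2=2, P3=4, P4=5, P5=7, P6=6, P7=0)
step 5: fire t3:  (P0=3, P1=3, P2=2, P3=4, P4=5, P5=7, P6=6, P7=0) → (P0=2, P1=6, P2=5, P3=4, P4=5, P5=7, P6=6, P7=0)
step 6: fire t0:  (P0=2, P1=6, P2=5, P3=4, P4=5, P5=7, P6=6, P7=0) → (P0=1, P1=6, P2=5, P3=1, P4=4, P5=7, P6=6, P7=0)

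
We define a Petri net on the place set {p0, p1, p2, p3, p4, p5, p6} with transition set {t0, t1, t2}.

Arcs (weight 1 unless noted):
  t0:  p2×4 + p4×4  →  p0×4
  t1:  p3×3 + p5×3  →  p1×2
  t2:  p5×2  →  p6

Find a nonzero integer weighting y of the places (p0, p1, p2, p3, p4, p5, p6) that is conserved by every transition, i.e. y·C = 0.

Incidence matrix C (rows=places, cols=transitions):
       t0   t1   t2
   p0   4    0    0
   p1   0    2    0
   p2  -4    0    0
   p3   0   -3    0
   p4  -4    0    0
   p5   0   -3   -2
   p6   0    0    1

Candidate y = [1, 0, 1, 0, 0, 0, 0]; check y·C column-wise:
  col t0: 1·4 + 1·-4 + 0·-4 = 0
  col t1: 1·0 + 0·2 + 1·0 + 0·-3 + 0·-3 = 0
  col t2: 1·0 + 1·0 + 0·-2 + 0·1 = 0

y = (p0:1, p1:0, p2:1, p3:0, p4:0, p5:0, p6:0)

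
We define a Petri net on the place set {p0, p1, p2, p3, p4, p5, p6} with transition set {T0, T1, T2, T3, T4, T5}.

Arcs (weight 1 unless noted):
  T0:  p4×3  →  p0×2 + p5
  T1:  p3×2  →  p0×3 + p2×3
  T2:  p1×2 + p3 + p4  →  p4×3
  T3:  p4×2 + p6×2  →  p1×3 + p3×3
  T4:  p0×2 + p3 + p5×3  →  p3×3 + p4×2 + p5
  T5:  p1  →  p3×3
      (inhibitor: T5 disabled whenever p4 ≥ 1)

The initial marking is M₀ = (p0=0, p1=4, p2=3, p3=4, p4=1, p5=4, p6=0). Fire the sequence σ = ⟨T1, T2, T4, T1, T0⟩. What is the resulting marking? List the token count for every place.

(p0=6, p1=2, p2=9, p3=1, p4=2, p5=3, p6=0)

step 1: fire T1:  (p0=0, p1=4, p2=3, p3=4, p4=1, p5=4, p6=0) → (p0=3, p1=4, p2=6, p3=2, p4=1, p5=4, p6=0)
step 2: fire T2:  (p0=3, p1=4, p2=6, p3=2, p4=1, p5=4, p6=0) → (p0=3, p1=2, p2=6, p3=1, p4=3, p5=4, p6=0)
step 3: fire T4:  (p0=3, p1=2, p2=6, p3=1, p4=3, p5=4, p6=0) → (p0=1, p1=2, p2=6, p3=3, p4=5, p5=2, p6=0)
step 4: fire T1:  (p0=1, p1=2, p2=6, p3=3, p4=5, p5=2, p6=0) → (p0=4, p1=2, p2=9, p3=1, p4=5, p5=2, p6=0)
step 5: fire T0:  (p0=4, p1=2, p2=9, p3=1, p4=5, p5=2, p6=0) → (p0=6, p1=2, p2=9, p3=1, p4=2, p5=3, p6=0)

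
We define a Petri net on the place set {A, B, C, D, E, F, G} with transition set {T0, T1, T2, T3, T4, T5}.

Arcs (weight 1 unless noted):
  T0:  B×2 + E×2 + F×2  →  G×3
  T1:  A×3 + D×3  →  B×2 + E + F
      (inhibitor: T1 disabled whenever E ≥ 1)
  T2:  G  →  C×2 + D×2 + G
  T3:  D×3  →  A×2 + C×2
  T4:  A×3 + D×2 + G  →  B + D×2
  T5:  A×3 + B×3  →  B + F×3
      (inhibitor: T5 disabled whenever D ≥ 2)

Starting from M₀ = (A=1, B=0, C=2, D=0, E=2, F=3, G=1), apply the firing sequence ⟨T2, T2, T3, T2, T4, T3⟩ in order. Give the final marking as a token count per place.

step 1: fire T2:  (A=1, B=0, C=2, D=0, E=2, F=3, G=1) → (A=1, B=0, C=4, D=2, E=2, F=3, G=1)
step 2: fire T2:  (A=1, B=0, C=4, D=2, E=2, F=3, G=1) → (A=1, B=0, C=6, D=4, E=2, F=3, G=1)
step 3: fire T3:  (A=1, B=0, C=6, D=4, E=2, F=3, G=1) → (A=3, B=0, C=8, D=1, E=2, F=3, G=1)
step 4: fire T2:  (A=3, B=0, C=8, D=1, E=2, F=3, G=1) → (A=3, B=0, C=10, D=3, E=2, F=3, G=1)
step 5: fire T4:  (A=3, B=0, C=10, D=3, E=2, F=3, G=1) → (A=0, B=1, C=10, D=3, E=2, F=3, G=0)
step 6: fire T3:  (A=0, B=1, C=10, D=3, E=2, F=3, G=0) → (A=2, B=1, C=12, D=0, E=2, F=3, G=0)

(A=2, B=1, C=12, D=0, E=2, F=3, G=0)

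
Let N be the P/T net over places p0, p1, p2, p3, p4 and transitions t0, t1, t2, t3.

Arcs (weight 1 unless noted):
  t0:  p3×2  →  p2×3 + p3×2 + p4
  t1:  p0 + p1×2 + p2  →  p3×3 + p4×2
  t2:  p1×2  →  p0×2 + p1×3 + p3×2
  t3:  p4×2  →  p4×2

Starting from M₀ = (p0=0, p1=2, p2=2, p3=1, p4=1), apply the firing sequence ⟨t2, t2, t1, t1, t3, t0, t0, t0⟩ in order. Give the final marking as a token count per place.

step 1: fire t2:  (p0=0, p1=2, p2=2, p3=1, p4=1) → (p0=2, p1=3, p2=2, p3=3, p4=1)
step 2: fire t2:  (p0=2, p1=3, p2=2, p3=3, p4=1) → (p0=4, p1=4, p2=2, p3=5, p4=1)
step 3: fire t1:  (p0=4, p1=4, p2=2, p3=5, p4=1) → (p0=3, p1=2, p2=1, p3=8, p4=3)
step 4: fire t1:  (p0=3, p1=2, p2=1, p3=8, p4=3) → (p0=2, p1=0, p2=0, p3=11, p4=5)
step 5: fire t3:  (p0=2, p1=0, p2=0, p3=11, p4=5) → (p0=2, p1=0, p2=0, p3=11, p4=5)
step 6: fire t0:  (p0=2, p1=0, p2=0, p3=11, p4=5) → (p0=2, p1=0, p2=3, p3=11, p4=6)
step 7: fire t0:  (p0=2, p1=0, p2=3, p3=11, p4=6) → (p0=2, p1=0, p2=6, p3=11, p4=7)
step 8: fire t0:  (p0=2, p1=0, p2=6, p3=11, p4=7) → (p0=2, p1=0, p2=9, p3=11, p4=8)

(p0=2, p1=0, p2=9, p3=11, p4=8)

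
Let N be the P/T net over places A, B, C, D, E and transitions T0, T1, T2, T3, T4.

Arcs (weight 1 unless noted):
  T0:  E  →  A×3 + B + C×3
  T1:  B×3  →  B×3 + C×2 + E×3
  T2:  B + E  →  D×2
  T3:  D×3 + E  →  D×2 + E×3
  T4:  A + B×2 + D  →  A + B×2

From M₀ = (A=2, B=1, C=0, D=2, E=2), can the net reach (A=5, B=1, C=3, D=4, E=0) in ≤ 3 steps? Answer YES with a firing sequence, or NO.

step 1: fire T0:  (A=2, B=1, C=0, D=2, E=2) → (A=5, B=2, C=3, D=2, E=1)
step 2: fire T2:  (A=5, B=2, C=3, D=2, E=1) → (A=5, B=1, C=3, D=4, E=0)

YES — reachable via ⟨T0, T2⟩ (2 firings)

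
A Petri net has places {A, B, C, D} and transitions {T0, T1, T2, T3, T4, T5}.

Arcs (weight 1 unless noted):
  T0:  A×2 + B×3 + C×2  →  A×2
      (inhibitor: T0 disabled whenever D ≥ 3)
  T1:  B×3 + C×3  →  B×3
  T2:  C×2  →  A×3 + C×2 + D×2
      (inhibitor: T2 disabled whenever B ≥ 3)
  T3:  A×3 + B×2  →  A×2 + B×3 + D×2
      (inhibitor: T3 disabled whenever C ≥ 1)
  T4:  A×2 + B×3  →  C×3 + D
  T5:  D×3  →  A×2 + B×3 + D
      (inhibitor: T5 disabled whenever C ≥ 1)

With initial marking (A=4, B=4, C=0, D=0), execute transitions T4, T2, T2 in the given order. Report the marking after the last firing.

(A=8, B=1, C=3, D=5)

step 1: fire T4:  (A=4, B=4, C=0, D=0) → (A=2, B=1, C=3, D=1)
step 2: fire T2:  (A=2, B=1, C=3, D=1) → (A=5, B=1, C=3, D=3)
step 3: fire T2:  (A=5, B=1, C=3, D=3) → (A=8, B=1, C=3, D=5)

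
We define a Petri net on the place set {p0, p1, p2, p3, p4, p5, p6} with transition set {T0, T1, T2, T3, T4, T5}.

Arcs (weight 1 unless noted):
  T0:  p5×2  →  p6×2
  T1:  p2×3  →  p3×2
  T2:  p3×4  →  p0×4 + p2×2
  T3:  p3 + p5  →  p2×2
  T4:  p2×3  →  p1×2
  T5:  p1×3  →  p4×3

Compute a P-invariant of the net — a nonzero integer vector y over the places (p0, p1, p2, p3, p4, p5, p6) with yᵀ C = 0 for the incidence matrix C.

y = (p0:2, p1:3, p2:2, p3:3, p4:3, p5:1, p6:1)

Incidence matrix C (rows=places, cols=transitions):
       T0   T1   T2   T3   T4   T5
   p0   0    0    4    0    0    0
   p1   0    0    0    0    2   -3
   p2   0   -3    2    2   -3    0
   p3   0    2   -4   -1    0    0
   p4   0    0    0    0    0    3
   p5  -2    0    0   -1    0    0
   p6   2    0    0    0    0    0

Candidate y = [2, 3, 2, 3, 3, 1, 1]; check y·C column-wise:
  col T0: 2·0 + 3·0 + 2·0 + 3·0 + 3·0 + 1·-2 + 1·2 = 0
  col T1: 2·0 + 3·0 + 2·-3 + 3·2 + 3·0 + 1·0 + 1·0 = 0
  col T2: 2·4 + 3·0 + 2·2 + 3·-4 + 3·0 + 1·0 + 1·0 = 0
  col T3: 2·0 + 3·0 + 2·2 + 3·-1 + 3·0 + 1·-1 + 1·0 = 0
  col T4: 2·0 + 3·2 + 2·-3 + 3·0 + 3·0 + 1·0 + 1·0 = 0
  col T5: 2·0 + 3·-3 + 2·0 + 3·0 + 3·3 + 1·0 + 1·0 = 0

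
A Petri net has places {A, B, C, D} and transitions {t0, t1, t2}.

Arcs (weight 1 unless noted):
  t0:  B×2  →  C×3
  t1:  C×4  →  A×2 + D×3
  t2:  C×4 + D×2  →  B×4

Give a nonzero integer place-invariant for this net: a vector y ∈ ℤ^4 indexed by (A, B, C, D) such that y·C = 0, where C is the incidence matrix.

Incidence matrix C (rows=places, cols=transitions):
       t0   t1   t2
    A   0    2    0
    B  -2    0    4
    C   3   -4   -4
    D   0    3   -2

Candidate y = [1, 3, 2, 2]; check y·C column-wise:
  col t0: 1·0 + 3·-2 + 2·3 + 2·0 = 0
  col t1: 1·2 + 3·0 + 2·-4 + 2·3 = 0
  col t2: 1·0 + 3·4 + 2·-4 + 2·-2 = 0

y = (A:1, B:3, C:2, D:2)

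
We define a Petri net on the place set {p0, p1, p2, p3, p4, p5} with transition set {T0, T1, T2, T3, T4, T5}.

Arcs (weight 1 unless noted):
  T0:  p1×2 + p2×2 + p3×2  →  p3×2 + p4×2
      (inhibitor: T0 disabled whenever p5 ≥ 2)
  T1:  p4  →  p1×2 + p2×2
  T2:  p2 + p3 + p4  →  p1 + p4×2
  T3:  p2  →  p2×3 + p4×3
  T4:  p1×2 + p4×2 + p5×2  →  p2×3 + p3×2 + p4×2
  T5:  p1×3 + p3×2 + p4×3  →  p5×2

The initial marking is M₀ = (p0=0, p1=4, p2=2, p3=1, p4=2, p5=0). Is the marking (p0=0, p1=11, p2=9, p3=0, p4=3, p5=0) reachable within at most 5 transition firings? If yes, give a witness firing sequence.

step 1: fire T1:  (p0=0, p1=4, p2=2, p3=1, p4=2, p5=0) → (p0=0, p1=6, p2=4, p3=1, p4=1, p5=0)
step 2: fire T1:  (p0=0, p1=6, p2=4, p3=1, p4=1, p5=0) → (p0=0, p1=8, p2=6, p3=1, p4=0, p5=0)
step 3: fire T3:  (p0=0, p1=8, p2=6, p3=1, p4=0, p5=0) → (p0=0, p1=8, p2=8, p3=1, p4=3, p5=0)
step 4: fire T1:  (p0=0, p1=8, p2=8, p3=1, p4=3, p5=0) → (p0=0, p1=10, p2=10, p3=1, p4=2, p5=0)
step 5: fire T2:  (p0=0, p1=10, p2=10, p3=1, p4=2, p5=0) → (p0=0, p1=11, p2=9, p3=0, p4=3, p5=0)

YES — reachable via ⟨T1, T1, T3, T1, T2⟩ (5 firings)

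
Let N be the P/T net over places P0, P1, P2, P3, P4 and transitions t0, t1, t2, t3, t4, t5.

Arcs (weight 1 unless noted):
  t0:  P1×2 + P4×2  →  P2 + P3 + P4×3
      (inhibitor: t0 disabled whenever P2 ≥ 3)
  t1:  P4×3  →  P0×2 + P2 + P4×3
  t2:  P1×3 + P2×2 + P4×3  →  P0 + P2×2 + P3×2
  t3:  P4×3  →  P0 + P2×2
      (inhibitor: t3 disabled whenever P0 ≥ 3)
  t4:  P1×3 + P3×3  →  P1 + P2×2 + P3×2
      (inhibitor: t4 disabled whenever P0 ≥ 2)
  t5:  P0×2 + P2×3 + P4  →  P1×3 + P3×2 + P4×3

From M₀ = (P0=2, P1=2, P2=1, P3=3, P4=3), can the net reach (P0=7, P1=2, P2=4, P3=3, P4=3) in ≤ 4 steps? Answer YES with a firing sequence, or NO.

depth 0: 1 marking
depth 1: 4 markings reached so far
depth 2: 7 markings reached so far
depth 3: 12 markings reached so far
depth 4: 21 markings reached so far
target is not among the 21 markings reachable within 4 steps

NO — not reachable within 4 firings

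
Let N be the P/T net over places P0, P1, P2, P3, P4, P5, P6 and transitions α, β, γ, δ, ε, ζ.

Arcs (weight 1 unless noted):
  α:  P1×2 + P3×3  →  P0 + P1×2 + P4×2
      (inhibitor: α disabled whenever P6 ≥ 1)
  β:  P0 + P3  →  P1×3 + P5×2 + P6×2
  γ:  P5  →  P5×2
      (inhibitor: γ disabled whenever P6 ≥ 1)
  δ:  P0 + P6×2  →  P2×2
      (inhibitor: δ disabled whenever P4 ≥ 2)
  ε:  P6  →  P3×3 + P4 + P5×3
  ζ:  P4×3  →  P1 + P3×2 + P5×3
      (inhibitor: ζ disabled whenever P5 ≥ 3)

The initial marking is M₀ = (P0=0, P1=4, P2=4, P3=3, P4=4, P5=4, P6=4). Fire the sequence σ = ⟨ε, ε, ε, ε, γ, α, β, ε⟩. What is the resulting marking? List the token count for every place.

step 1: fire ε:  (P0=0, P1=4, P2=4, P3=3, P4=4, P5=4, P6=4) → (P0=0, P1=4, P2=4, P3=6, P4=5, P5=7, P6=3)
step 2: fire ε:  (P0=0, P1=4, P2=4, P3=6, P4=5, P5=7, P6=3) → (P0=0, P1=4, P2=4, P3=9, P4=6, P5=10, P6=2)
step 3: fire ε:  (P0=0, P1=4, P2=4, P3=9, P4=6, P5=10, P6=2) → (P0=0, P1=4, P2=4, P3=12, P4=7, P5=13, P6=1)
step 4: fire ε:  (P0=0, P1=4, P2=4, P3=12, P4=7, P5=13, P6=1) → (P0=0, P1=4, P2=4, P3=15, P4=8, P5=16, P6=0)
step 5: fire γ:  (P0=0, P1=4, P2=4, P3=15, P4=8, P5=16, P6=0) → (P0=0, P1=4, P2=4, P3=15, P4=8, P5=17, P6=0)
step 6: fire α:  (P0=0, P1=4, P2=4, P3=15, P4=8, P5=17, P6=0) → (P0=1, P1=4, P2=4, P3=12, P4=10, P5=17, P6=0)
step 7: fire β:  (P0=1, P1=4, P2=4, P3=12, P4=10, P5=17, P6=0) → (P0=0, P1=7, P2=4, P3=11, P4=10, P5=19, P6=2)
step 8: fire ε:  (P0=0, P1=7, P2=4, P3=11, P4=10, P5=19, P6=2) → (P0=0, P1=7, P2=4, P3=14, P4=11, P5=22, P6=1)

(P0=0, P1=7, P2=4, P3=14, P4=11, P5=22, P6=1)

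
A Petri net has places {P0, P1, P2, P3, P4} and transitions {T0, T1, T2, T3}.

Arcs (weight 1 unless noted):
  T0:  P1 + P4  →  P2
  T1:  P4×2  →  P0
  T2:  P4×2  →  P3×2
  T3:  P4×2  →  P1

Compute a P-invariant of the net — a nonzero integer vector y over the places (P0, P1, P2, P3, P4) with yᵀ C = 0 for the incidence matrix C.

y = (P0:2, P1:2, P2:3, P3:1, P4:1)

Incidence matrix C (rows=places, cols=transitions):
       T0   T1   T2   T3
   P0   0    1    0    0
   P1  -1    0    0    1
   P2   1    0    0    0
   P3   0    0    2    0
   P4  -1   -2   -2   -2

Candidate y = [2, 2, 3, 1, 1]; check y·C column-wise:
  col T0: 2·0 + 2·-1 + 3·1 + 1·0 + 1·-1 = 0
  col T1: 2·1 + 2·0 + 3·0 + 1·0 + 1·-2 = 0
  col T2: 2·0 + 2·0 + 3·0 + 1·2 + 1·-2 = 0
  col T3: 2·0 + 2·1 + 3·0 + 1·0 + 1·-2 = 0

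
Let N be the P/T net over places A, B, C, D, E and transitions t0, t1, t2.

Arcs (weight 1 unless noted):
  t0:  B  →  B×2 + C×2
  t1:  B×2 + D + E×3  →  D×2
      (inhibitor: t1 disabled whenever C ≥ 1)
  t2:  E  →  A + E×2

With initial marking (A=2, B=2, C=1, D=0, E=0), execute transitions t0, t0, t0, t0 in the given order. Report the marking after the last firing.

(A=2, B=6, C=9, D=0, E=0)

step 1: fire t0:  (A=2, B=2, C=1, D=0, E=0) → (A=2, B=3, C=3, D=0, E=0)
step 2: fire t0:  (A=2, B=3, C=3, D=0, E=0) → (A=2, B=4, C=5, D=0, E=0)
step 3: fire t0:  (A=2, B=4, C=5, D=0, E=0) → (A=2, B=5, C=7, D=0, E=0)
step 4: fire t0:  (A=2, B=5, C=7, D=0, E=0) → (A=2, B=6, C=9, D=0, E=0)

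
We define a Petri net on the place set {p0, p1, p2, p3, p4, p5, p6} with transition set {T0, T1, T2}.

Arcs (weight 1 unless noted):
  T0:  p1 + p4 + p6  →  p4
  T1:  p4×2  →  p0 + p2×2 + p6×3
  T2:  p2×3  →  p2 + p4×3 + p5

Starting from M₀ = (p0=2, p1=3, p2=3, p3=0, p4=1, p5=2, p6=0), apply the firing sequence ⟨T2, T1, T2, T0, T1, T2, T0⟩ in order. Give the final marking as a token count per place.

step 1: fire T2:  (p0=2, p1=3, p2=3, p3=0, p4=1, p5=2, p6=0) → (p0=2, p1=3, p2=1, p3=0, p4=4, p5=3, p6=0)
step 2: fire T1:  (p0=2, p1=3, p2=1, p3=0, p4=4, p5=3, p6=0) → (p0=3, p1=3, p2=3, p3=0, p4=2, p5=3, p6=3)
step 3: fire T2:  (p0=3, p1=3, p2=3, p3=0, p4=2, p5=3, p6=3) → (p0=3, p1=3, p2=1, p3=0, p4=5, p5=4, p6=3)
step 4: fire T0:  (p0=3, p1=3, p2=1, p3=0, p4=5, p5=4, p6=3) → (p0=3, p1=2, p2=1, p3=0, p4=5, p5=4, p6=2)
step 5: fire T1:  (p0=3, p1=2, p2=1, p3=0, p4=5, p5=4, p6=2) → (p0=4, p1=2, p2=3, p3=0, p4=3, p5=4, p6=5)
step 6: fire T2:  (p0=4, p1=2, p2=3, p3=0, p4=3, p5=4, p6=5) → (p0=4, p1=2, p2=1, p3=0, p4=6, p5=5, p6=5)
step 7: fire T0:  (p0=4, p1=2, p2=1, p3=0, p4=6, p5=5, p6=5) → (p0=4, p1=1, p2=1, p3=0, p4=6, p5=5, p6=4)

(p0=4, p1=1, p2=1, p3=0, p4=6, p5=5, p6=4)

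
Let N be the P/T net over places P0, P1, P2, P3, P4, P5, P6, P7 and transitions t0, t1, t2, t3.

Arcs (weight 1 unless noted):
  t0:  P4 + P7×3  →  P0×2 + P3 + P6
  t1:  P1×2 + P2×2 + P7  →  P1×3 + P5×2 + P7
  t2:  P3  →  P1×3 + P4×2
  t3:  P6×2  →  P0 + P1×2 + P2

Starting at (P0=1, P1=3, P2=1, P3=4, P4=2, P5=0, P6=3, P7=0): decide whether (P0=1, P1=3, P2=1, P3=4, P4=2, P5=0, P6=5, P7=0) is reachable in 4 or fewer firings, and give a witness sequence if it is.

NO — not reachable within 4 firings

depth 0: 1 marking
depth 1: 3 markings reached so far
depth 2: 5 markings reached so far
depth 3: 7 markings reached so far
depth 4: 9 markings reached so far
target is not among the 9 markings reachable within 4 steps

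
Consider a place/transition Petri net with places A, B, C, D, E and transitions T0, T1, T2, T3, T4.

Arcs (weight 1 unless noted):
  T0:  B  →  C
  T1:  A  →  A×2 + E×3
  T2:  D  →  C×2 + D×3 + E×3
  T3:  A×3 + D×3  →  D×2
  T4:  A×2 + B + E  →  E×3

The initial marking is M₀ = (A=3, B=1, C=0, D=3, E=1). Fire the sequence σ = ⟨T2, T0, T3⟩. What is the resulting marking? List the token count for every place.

(A=0, B=0, C=3, D=4, E=4)

step 1: fire T2:  (A=3, B=1, C=0, D=3, E=1) → (A=3, B=1, C=2, D=5, E=4)
step 2: fire T0:  (A=3, B=1, C=2, D=5, E=4) → (A=3, B=0, C=3, D=5, E=4)
step 3: fire T3:  (A=3, B=0, C=3, D=5, E=4) → (A=0, B=0, C=3, D=4, E=4)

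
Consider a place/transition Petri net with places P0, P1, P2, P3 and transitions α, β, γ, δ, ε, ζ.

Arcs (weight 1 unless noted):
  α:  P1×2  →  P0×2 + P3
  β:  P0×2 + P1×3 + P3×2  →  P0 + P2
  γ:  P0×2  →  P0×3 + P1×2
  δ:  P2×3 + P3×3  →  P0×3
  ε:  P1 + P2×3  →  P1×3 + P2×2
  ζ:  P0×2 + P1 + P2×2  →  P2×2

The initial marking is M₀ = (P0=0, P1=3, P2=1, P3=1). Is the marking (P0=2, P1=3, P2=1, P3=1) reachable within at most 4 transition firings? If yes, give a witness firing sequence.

depth 0: 1 marking
depth 1: 2 markings reached so far
depth 2: 3 markings reached so far
depth 3: 6 markings reached so far
depth 4: 9 markings reached so far
target is not among the 9 markings reachable within 4 steps

NO — not reachable within 4 firings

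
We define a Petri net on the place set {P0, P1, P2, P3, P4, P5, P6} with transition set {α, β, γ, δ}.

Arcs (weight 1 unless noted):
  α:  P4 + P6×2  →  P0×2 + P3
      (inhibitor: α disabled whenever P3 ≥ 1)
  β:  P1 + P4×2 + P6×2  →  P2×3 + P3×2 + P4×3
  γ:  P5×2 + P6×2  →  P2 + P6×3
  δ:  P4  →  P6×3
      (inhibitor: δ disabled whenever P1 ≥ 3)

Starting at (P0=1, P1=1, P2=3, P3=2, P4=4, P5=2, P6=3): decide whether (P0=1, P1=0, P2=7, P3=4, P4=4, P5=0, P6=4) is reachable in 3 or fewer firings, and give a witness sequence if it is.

NO — not reachable within 3 firings

depth 0: 1 marking
depth 1: 4 markings reached so far
depth 2: 8 markings reached so far
depth 3: 12 markings reached so far
target is not among the 12 markings reachable within 3 steps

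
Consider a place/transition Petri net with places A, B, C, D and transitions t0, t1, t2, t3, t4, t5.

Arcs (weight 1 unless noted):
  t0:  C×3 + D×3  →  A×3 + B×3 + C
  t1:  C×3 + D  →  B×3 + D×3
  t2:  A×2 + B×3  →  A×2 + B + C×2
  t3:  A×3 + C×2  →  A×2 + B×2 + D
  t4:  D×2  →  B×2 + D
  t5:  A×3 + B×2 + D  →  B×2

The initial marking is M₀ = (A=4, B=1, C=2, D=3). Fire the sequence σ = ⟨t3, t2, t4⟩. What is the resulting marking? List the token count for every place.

(A=3, B=3, C=2, D=3)

step 1: fire t3:  (A=4, B=1, C=2, D=3) → (A=3, B=3, C=0, D=4)
step 2: fire t2:  (A=3, B=3, C=0, D=4) → (A=3, B=1, C=2, D=4)
step 3: fire t4:  (A=3, B=1, C=2, D=4) → (A=3, B=3, C=2, D=3)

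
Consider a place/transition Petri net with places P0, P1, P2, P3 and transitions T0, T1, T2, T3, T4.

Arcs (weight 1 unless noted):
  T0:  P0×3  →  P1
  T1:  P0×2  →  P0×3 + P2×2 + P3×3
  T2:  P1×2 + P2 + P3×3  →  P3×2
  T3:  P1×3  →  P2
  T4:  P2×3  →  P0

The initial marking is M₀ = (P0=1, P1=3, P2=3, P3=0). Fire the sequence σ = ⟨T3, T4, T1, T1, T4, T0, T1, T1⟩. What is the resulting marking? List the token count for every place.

(P0=4, P1=1, P2=6, P3=12)

step 1: fire T3:  (P0=1, P1=3, P2=3, P3=0) → (P0=1, P1=0, P2=4, P3=0)
step 2: fire T4:  (P0=1, P1=0, P2=4, P3=0) → (P0=2, P1=0, P2=1, P3=0)
step 3: fire T1:  (P0=2, P1=0, P2=1, P3=0) → (P0=3, P1=0, P2=3, P3=3)
step 4: fire T1:  (P0=3, P1=0, P2=3, P3=3) → (P0=4, P1=0, P2=5, P3=6)
step 5: fire T4:  (P0=4, P1=0, P2=5, P3=6) → (P0=5, P1=0, P2=2, P3=6)
step 6: fire T0:  (P0=5, P1=0, P2=2, P3=6) → (P0=2, P1=1, P2=2, P3=6)
step 7: fire T1:  (P0=2, P1=1, P2=2, P3=6) → (P0=3, P1=1, P2=4, P3=9)
step 8: fire T1:  (P0=3, P1=1, P2=4, P3=9) → (P0=4, P1=1, P2=6, P3=12)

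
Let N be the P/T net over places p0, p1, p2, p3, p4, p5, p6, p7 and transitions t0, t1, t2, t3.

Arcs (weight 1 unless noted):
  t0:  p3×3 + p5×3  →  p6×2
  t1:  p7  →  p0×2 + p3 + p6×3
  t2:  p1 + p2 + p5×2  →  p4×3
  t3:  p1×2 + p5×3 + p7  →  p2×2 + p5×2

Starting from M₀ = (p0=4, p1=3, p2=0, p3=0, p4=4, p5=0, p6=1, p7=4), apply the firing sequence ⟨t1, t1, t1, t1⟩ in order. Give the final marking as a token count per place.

(p0=12, p1=3, p2=0, p3=4, p4=4, p5=0, p6=13, p7=0)

step 1: fire t1:  (p0=4, p1=3, p2=0, p3=0, p4=4, p5=0, p6=1, p7=4) → (p0=6, p1=3, p2=0, p3=1, p4=4, p5=0, p6=4, p7=3)
step 2: fire t1:  (p0=6, p1=3, p2=0, p3=1, p4=4, p5=0, p6=4, p7=3) → (p0=8, p1=3, p2=0, p3=2, p4=4, p5=0, p6=7, p7=2)
step 3: fire t1:  (p0=8, p1=3, p2=0, p3=2, p4=4, p5=0, p6=7, p7=2) → (p0=10, p1=3, p2=0, p3=3, p4=4, p5=0, p6=10, p7=1)
step 4: fire t1:  (p0=10, p1=3, p2=0, p3=3, p4=4, p5=0, p6=10, p7=1) → (p0=12, p1=3, p2=0, p3=4, p4=4, p5=0, p6=13, p7=0)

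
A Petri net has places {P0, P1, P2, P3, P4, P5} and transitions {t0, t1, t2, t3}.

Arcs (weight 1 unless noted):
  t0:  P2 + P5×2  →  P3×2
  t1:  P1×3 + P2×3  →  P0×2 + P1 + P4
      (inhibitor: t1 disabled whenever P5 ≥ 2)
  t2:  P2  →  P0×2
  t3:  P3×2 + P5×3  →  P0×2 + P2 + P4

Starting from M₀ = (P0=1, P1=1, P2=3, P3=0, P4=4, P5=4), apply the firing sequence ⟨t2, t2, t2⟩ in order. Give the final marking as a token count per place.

(P0=7, P1=1, P2=0, P3=0, P4=4, P5=4)

step 1: fire t2:  (P0=1, P1=1, P2=3, P3=0, P4=4, P5=4) → (P0=3, P1=1, P2=2, P3=0, P4=4, P5=4)
step 2: fire t2:  (P0=3, P1=1, P2=2, P3=0, P4=4, P5=4) → (P0=5, P1=1, P2=1, P3=0, P4=4, P5=4)
step 3: fire t2:  (P0=5, P1=1, P2=1, P3=0, P4=4, P5=4) → (P0=7, P1=1, P2=0, P3=0, P4=4, P5=4)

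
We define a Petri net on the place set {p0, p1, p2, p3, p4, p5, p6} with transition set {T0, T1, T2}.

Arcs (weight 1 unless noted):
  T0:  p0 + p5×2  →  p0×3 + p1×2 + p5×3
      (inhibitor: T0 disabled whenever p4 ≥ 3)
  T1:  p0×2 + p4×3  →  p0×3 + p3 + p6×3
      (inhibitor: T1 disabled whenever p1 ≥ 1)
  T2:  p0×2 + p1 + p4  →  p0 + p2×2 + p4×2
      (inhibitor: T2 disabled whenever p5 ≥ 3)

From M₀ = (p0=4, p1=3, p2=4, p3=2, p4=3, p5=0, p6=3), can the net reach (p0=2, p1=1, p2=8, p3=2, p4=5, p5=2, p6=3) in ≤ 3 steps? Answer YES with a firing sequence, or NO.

NO — not reachable within 3 firings

depth 0: 1 marking
depth 1: 2 markings reached so far
depth 2: 3 markings reached so far
depth 3: 4 markings reached so far
target is not among the 4 markings reachable within 3 steps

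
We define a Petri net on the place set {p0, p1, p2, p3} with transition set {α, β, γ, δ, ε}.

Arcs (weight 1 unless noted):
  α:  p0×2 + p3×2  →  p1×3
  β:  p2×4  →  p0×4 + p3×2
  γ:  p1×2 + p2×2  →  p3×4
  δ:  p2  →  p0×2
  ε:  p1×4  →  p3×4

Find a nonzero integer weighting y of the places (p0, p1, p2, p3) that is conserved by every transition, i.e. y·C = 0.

Incidence matrix C (rows=places, cols=transitions):
        α    β    γ    δ    ε
   p0  -2    4    0    2    0
   p1   3    0   -2    0   -4
   p2   0   -4   -2   -1    0
   p3  -2    2    4    0    4

Candidate y = [1, 2, 2, 2]; check y·C column-wise:
  col α: 1·-2 + 2·3 + 2·0 + 2·-2 = 0
  col β: 1·4 + 2·0 + 2·-4 + 2·2 = 0
  col γ: 1·0 + 2·-2 + 2·-2 + 2·4 = 0
  col δ: 1·2 + 2·0 + 2·-1 + 2·0 = 0
  col ε: 1·0 + 2·-4 + 2·0 + 2·4 = 0

y = (p0:1, p1:2, p2:2, p3:2)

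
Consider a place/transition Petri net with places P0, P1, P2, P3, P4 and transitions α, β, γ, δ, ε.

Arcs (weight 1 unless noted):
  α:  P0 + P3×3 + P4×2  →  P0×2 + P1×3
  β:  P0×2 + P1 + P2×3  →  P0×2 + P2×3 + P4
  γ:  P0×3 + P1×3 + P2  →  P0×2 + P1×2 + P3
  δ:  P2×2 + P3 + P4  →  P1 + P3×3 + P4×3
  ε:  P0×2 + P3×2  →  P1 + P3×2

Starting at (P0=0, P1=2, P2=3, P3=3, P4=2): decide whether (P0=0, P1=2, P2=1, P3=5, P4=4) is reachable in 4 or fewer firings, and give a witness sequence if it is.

depth 0: 1 marking
depth 1: 2 markings reached so far
depth 2: 2 markings reached so far
(frontier empty at depth 2; search complete)
target is not among the 2 markings reachable within 4 steps

NO — not reachable within 4 firings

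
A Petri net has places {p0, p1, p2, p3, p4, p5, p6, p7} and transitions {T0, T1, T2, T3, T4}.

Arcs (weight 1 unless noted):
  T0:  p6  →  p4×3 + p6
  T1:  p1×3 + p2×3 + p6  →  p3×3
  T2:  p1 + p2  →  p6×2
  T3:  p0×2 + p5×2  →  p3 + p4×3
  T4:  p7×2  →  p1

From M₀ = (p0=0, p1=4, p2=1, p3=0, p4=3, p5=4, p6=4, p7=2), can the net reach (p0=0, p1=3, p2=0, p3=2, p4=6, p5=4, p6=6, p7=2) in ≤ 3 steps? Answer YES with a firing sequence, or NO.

depth 0: 1 marking
depth 1: 4 markings reached so far
depth 2: 8 markings reached so far
depth 3: 12 markings reached so far
target is not among the 12 markings reachable within 3 steps

NO — not reachable within 3 firings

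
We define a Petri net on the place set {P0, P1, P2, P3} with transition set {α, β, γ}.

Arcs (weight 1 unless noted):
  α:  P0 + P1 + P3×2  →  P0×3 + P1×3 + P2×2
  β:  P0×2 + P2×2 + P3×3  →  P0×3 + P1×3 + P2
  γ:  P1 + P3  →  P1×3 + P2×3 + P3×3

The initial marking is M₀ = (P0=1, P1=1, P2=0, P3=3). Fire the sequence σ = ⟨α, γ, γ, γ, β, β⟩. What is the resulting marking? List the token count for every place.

step 1: fire α:  (P0=1, P1=1, P2=0, P3=3) → (P0=3, P1=3, P2=2, P3=1)
step 2: fire γ:  (P0=3, P1=3, P2=2, P3=1) → (P0=3, P1=5, P2=5, P3=3)
step 3: fire γ:  (P0=3, P1=5, P2=5, P3=3) → (P0=3, P1=7, P2=8, P3=5)
step 4: fire γ:  (P0=3, P1=7, P2=8, P3=5) → (P0=3, P1=9, P2=11, P3=7)
step 5: fire β:  (P0=3, P1=9, P2=11, P3=7) → (P0=4, P1=12, P2=10, P3=4)
step 6: fire β:  (P0=4, P1=12, P2=10, P3=4) → (P0=5, P1=15, P2=9, P3=1)

(P0=5, P1=15, P2=9, P3=1)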